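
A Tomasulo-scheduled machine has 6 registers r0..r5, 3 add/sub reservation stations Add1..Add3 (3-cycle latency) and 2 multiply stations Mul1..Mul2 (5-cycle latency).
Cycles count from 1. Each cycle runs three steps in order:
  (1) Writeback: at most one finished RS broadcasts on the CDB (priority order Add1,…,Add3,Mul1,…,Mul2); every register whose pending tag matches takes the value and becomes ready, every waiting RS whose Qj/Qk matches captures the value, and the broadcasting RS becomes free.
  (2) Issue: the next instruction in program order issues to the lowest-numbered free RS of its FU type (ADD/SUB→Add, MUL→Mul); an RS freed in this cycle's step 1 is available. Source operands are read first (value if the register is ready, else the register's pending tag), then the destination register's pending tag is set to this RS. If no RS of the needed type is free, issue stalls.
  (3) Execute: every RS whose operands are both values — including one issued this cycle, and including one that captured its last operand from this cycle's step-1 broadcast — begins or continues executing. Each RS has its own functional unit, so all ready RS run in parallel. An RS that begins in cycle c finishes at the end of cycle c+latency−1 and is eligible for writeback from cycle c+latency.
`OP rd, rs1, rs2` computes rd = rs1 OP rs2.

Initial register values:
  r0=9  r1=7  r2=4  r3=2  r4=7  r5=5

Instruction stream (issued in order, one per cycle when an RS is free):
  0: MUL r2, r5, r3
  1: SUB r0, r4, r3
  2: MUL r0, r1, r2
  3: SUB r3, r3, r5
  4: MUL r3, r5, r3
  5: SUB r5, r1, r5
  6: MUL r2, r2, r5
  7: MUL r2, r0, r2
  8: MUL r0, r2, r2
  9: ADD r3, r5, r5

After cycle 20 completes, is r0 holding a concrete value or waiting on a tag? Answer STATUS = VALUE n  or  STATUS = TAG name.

STATUS = TAG Mul2

c1: issue MUL r2<-Mul1 | r0:9,r1:7,r2:Mul1,r3:2,r4:7,r5:5
c2: issue SUB r0<-Add1 | r0:Add1,r1:7,r2:Mul1,r3:2,r4:7,r5:5
c3: issue MUL r0<-Mul2 | r0:Mul2,r1:7,r2:Mul1,r3:2,r4:7,r5:5
c4: issue SUB r3<-Add2 | r0:Mul2,r1:7,r2:Mul1,r3:Add2,r4:7,r5:5
c5: CDB Add1=5; stall | r0:Mul2,r1:7,r2:Mul1,r3:Add2,r4:7,r5:5
c6: CDB Mul1=10; issue MUL r3<-Mul1 | r0:Mul2,r1:7,r2:10,r3:Mul1,r4:7,r5:5
c7: CDB Add2=-3; issue SUB r5<-Add1 | r0:Mul2,r1:7,r2:10,r3:Mul1,r4:7,r5:Add1
c8: stall | r0:Mul2,r1:7,r2:10,r3:Mul1,r4:7,r5:Add1
c9: stall | r0:Mul2,r1:7,r2:10,r3:Mul1,r4:7,r5:Add1
c10: CDB Add1=2; stall | r0:Mul2,r1:7,r2:10,r3:Mul1,r4:7,r5:2
c11: CDB Mul2=70; issue MUL r2<-Mul2 | r0:70,r1:7,r2:Mul2,r3:Mul1,r4:7,r5:2
c12: CDB Mul1=-15; issue MUL r2<-Mul1 | r0:70,r1:7,r2:Mul1,r3:-15,r4:7,r5:2
c13: stall | r0:70,r1:7,r2:Mul1,r3:-15,r4:7,r5:2
c14: stall | r0:70,r1:7,r2:Mul1,r3:-15,r4:7,r5:2
c15: stall | r0:70,r1:7,r2:Mul1,r3:-15,r4:7,r5:2
c16: CDB Mul2=20; issue MUL r0<-Mul2 | r0:Mul2,r1:7,r2:Mul1,r3:-15,r4:7,r5:2
c17: issue ADD r3<-Add1 | r0:Mul2,r1:7,r2:Mul1,r3:Add1,r4:7,r5:2
c18: - | r0:Mul2,r1:7,r2:Mul1,r3:Add1,r4:7,r5:2
c19: - | r0:Mul2,r1:7,r2:Mul1,r3:Add1,r4:7,r5:2
c20: CDB Add1=4 | r0:Mul2,r1:7,r2:Mul1,r3:4,r4:7,r5:2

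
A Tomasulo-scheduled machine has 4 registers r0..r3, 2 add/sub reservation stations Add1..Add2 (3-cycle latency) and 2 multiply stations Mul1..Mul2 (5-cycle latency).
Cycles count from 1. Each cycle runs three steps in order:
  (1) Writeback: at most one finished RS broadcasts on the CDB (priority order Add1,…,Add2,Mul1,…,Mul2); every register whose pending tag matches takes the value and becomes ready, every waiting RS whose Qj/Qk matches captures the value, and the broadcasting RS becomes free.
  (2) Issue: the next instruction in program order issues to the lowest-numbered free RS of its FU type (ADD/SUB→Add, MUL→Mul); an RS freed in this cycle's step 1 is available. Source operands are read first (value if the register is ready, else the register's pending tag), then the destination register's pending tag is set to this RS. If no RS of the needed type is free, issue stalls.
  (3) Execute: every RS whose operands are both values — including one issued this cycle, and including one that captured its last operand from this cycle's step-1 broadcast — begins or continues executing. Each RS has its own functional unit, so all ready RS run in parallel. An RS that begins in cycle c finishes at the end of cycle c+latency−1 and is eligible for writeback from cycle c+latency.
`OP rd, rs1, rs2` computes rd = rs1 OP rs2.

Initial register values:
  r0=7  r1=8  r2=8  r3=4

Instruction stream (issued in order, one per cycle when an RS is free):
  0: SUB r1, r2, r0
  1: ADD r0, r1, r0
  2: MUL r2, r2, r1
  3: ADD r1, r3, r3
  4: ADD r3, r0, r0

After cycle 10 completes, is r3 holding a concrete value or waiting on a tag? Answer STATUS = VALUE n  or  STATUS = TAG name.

cycle 1: issue SUB r1<-Add1 // r0:7,r1:Add1,r2:8,r3:4
cycle 2: issue ADD r0<-Add2 // r0:Add2,r1:Add1,r2:8,r3:4
cycle 3: issue MUL r2<-Mul1 // r0:Add2,r1:Add1,r2:Mul1,r3:4
cycle 4: CDB Add1=1; issue ADD r1<-Add1 // r0:Add2,r1:Add1,r2:Mul1,r3:4
cycle 5: stall // r0:Add2,r1:Add1,r2:Mul1,r3:4
cycle 6: stall // r0:Add2,r1:Add1,r2:Mul1,r3:4
cycle 7: CDB Add1=8; issue ADD r3<-Add1 // r0:Add2,r1:8,r2:Mul1,r3:Add1
cycle 8: CDB Add2=8 // r0:8,r1:8,r2:Mul1,r3:Add1
cycle 9: CDB Mul1=8 // r0:8,r1:8,r2:8,r3:Add1
cycle 10: - // r0:8,r1:8,r2:8,r3:Add1

STATUS = TAG Add1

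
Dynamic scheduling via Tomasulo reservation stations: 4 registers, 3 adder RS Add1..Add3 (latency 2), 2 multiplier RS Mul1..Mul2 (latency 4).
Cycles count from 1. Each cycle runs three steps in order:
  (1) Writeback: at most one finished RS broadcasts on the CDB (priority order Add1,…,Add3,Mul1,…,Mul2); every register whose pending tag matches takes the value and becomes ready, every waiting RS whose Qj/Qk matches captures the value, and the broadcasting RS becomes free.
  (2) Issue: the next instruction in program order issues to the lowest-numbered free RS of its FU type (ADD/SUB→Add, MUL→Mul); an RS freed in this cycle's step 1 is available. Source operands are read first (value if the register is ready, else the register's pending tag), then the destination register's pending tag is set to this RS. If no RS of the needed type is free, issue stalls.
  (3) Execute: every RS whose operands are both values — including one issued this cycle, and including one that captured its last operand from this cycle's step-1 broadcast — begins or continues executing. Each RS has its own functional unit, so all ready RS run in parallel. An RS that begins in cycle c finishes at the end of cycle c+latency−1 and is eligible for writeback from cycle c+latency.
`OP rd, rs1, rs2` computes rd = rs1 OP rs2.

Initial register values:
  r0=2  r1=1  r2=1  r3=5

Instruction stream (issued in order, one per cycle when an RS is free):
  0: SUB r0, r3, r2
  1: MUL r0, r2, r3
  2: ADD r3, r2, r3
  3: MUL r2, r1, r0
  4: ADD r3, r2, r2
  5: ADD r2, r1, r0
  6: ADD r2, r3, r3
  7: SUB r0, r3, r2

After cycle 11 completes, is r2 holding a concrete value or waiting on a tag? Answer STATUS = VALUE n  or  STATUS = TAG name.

STATUS = TAG Add3

cycle 1: issue SUB r0<-Add1 // r0:Add1,r1:1,r2:1,r3:5
cycle 2: issue MUL r0<-Mul1 // r0:Mul1,r1:1,r2:1,r3:5
cycle 3: CDB Add1=4; issue ADD r3<-Add1 // r0:Mul1,r1:1,r2:1,r3:Add1
cycle 4: issue MUL r2<-Mul2 // r0:Mul1,r1:1,r2:Mul2,r3:Add1
cycle 5: CDB Add1=6; issue ADD r3<-Add1 // r0:Mul1,r1:1,r2:Mul2,r3:Add1
cycle 6: CDB Mul1=5; issue ADD r2<-Add2 // r0:5,r1:1,r2:Add2,r3:Add1
cycle 7: issue ADD r2<-Add3 // r0:5,r1:1,r2:Add3,r3:Add1
cycle 8: CDB Add2=6; issue SUB r0<-Add2 // r0:Add2,r1:1,r2:Add3,r3:Add1
cycle 9: - // r0:Add2,r1:1,r2:Add3,r3:Add1
cycle 10: CDB Mul2=5 // r0:Add2,r1:1,r2:Add3,r3:Add1
cycle 11: - // r0:Add2,r1:1,r2:Add3,r3:Add1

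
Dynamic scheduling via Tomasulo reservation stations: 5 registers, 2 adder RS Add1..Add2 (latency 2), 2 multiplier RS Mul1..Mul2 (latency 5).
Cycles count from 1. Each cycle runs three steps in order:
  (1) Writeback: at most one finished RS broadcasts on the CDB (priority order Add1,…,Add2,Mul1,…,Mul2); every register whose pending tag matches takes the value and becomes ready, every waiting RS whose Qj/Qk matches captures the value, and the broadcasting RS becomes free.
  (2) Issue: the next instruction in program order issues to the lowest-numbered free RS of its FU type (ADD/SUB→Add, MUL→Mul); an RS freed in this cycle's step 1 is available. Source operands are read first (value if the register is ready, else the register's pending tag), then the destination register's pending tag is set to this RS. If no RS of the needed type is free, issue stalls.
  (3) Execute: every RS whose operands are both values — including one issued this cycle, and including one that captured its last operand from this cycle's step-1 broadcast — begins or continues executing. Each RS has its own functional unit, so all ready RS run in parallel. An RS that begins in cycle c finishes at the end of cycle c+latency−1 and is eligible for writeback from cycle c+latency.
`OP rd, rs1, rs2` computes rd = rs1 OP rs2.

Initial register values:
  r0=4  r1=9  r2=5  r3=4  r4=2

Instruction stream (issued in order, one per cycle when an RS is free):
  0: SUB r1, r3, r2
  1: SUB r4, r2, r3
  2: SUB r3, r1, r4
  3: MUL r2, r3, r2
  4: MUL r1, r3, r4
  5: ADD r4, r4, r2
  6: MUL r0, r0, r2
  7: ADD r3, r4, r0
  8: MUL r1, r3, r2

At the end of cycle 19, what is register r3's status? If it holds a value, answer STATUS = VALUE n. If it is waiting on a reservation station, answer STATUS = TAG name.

STATUS = VALUE -49

cycle 1: issue SUB r1<-Add1 // r0:4,r1:Add1,r2:5,r3:4,r4:2
cycle 2: issue SUB r4<-Add2 // r0:4,r1:Add1,r2:5,r3:4,r4:Add2
cycle 3: CDB Add1=-1; issue SUB r3<-Add1 // r0:4,r1:-1,r2:5,r3:Add1,r4:Add2
cycle 4: CDB Add2=1; issue MUL r2<-Mul1 // r0:4,r1:-1,r2:Mul1,r3:Add1,r4:1
cycle 5: issue MUL r1<-Mul2 // r0:4,r1:Mul2,r2:Mul1,r3:Add1,r4:1
cycle 6: CDB Add1=-2; issue ADD r4<-Add1 // r0:4,r1:Mul2,r2:Mul1,r3:-2,r4:Add1
cycle 7: stall // r0:4,r1:Mul2,r2:Mul1,r3:-2,r4:Add1
cycle 8: stall // r0:4,r1:Mul2,r2:Mul1,r3:-2,r4:Add1
cycle 9: stall // r0:4,r1:Mul2,r2:Mul1,r3:-2,r4:Add1
cycle 10: stall // r0:4,r1:Mul2,r2:Mul1,r3:-2,r4:Add1
cycle 11: CDB Mul1=-10; issue MUL r0<-Mul1 // r0:Mul1,r1:Mul2,r2:-10,r3:-2,r4:Add1
cycle 12: CDB Mul2=-2; issue ADD r3<-Add2 // r0:Mul1,r1:-2,r2:-10,r3:Add2,r4:Add1
cycle 13: CDB Add1=-9; issue MUL r1<-Mul2 // r0:Mul1,r1:Mul2,r2:-10,r3:Add2,r4:-9
cycle 14: - // r0:Mul1,r1:Mul2,r2:-10,r3:Add2,r4:-9
cycle 15: - // r0:Mul1,r1:Mul2,r2:-10,r3:Add2,r4:-9
cycle 16: CDB Mul1=-40 // r0:-40,r1:Mul2,r2:-10,r3:Add2,r4:-9
cycle 17: - // r0:-40,r1:Mul2,r2:-10,r3:Add2,r4:-9
cycle 18: CDB Add2=-49 // r0:-40,r1:Mul2,r2:-10,r3:-49,r4:-9
cycle 19: - // r0:-40,r1:Mul2,r2:-10,r3:-49,r4:-9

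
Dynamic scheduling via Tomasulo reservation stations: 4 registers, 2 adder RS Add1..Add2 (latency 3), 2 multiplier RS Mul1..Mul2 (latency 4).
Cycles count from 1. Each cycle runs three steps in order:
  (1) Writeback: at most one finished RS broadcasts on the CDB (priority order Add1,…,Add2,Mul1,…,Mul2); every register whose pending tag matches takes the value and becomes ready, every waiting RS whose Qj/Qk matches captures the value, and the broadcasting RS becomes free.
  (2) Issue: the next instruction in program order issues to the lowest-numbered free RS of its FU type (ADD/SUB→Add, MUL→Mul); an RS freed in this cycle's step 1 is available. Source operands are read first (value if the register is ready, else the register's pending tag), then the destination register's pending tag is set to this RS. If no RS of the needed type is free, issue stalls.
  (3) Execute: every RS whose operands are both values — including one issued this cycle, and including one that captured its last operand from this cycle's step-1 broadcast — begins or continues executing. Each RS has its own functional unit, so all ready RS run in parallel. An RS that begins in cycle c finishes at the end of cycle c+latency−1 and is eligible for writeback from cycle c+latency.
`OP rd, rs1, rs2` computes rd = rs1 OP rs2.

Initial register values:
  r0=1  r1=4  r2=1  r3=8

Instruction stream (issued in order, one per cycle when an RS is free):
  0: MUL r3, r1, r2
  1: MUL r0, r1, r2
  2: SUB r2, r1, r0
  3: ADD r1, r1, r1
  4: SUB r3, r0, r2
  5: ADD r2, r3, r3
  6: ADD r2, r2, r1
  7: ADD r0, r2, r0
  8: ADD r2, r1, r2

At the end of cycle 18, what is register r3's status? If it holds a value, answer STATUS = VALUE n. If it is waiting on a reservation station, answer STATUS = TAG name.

STATUS = VALUE 4

c1: issue MUL r3<-Mul1 | r0:1,r1:4,r2:1,r3:Mul1
c2: issue MUL r0<-Mul2 | r0:Mul2,r1:4,r2:1,r3:Mul1
c3: issue SUB r2<-Add1 | r0:Mul2,r1:4,r2:Add1,r3:Mul1
c4: issue ADD r1<-Add2 | r0:Mul2,r1:Add2,r2:Add1,r3:Mul1
c5: CDB Mul1=4; stall | r0:Mul2,r1:Add2,r2:Add1,r3:4
c6: CDB Mul2=4; stall | r0:4,r1:Add2,r2:Add1,r3:4
c7: CDB Add2=8; issue SUB r3<-Add2 | r0:4,r1:8,r2:Add1,r3:Add2
c8: stall | r0:4,r1:8,r2:Add1,r3:Add2
c9: CDB Add1=0; issue ADD r2<-Add1 | r0:4,r1:8,r2:Add1,r3:Add2
c10: stall | r0:4,r1:8,r2:Add1,r3:Add2
c11: stall | r0:4,r1:8,r2:Add1,r3:Add2
c12: CDB Add2=4; issue ADD r2<-Add2 | r0:4,r1:8,r2:Add2,r3:4
c13: stall | r0:4,r1:8,r2:Add2,r3:4
c14: stall | r0:4,r1:8,r2:Add2,r3:4
c15: CDB Add1=8; issue ADD r0<-Add1 | r0:Add1,r1:8,r2:Add2,r3:4
c16: stall | r0:Add1,r1:8,r2:Add2,r3:4
c17: stall | r0:Add1,r1:8,r2:Add2,r3:4
c18: CDB Add2=16; issue ADD r2<-Add2 | r0:Add1,r1:8,r2:Add2,r3:4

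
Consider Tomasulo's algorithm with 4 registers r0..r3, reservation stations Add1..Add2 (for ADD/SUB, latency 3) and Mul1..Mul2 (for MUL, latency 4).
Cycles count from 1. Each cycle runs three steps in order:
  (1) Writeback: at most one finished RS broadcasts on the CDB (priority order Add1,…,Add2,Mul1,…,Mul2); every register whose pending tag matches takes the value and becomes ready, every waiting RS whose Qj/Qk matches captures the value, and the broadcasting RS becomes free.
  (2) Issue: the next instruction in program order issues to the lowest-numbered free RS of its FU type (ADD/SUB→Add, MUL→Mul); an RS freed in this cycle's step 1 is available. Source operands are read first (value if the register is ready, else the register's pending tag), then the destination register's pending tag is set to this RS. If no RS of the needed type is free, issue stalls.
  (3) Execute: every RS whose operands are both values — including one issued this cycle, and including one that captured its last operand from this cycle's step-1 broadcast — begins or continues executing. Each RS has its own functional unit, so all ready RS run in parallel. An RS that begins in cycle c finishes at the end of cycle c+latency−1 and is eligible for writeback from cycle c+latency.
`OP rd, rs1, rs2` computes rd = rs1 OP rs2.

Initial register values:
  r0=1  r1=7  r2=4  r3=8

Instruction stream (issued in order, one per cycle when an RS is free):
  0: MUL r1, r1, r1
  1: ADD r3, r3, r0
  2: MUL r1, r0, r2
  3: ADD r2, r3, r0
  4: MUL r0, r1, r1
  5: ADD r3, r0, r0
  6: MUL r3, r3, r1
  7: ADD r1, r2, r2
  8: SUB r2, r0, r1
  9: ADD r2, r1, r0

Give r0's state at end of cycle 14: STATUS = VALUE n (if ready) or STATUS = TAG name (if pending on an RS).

STATUS = VALUE 16

c1: issue MUL r1<-Mul1 | r0:1,r1:Mul1,r2:4,r3:8
c2: issue ADD r3<-Add1 | r0:1,r1:Mul1,r2:4,r3:Add1
c3: issue MUL r1<-Mul2 | r0:1,r1:Mul2,r2:4,r3:Add1
c4: issue ADD r2<-Add2 | r0:1,r1:Mul2,r2:Add2,r3:Add1
c5: CDB Add1=9; stall | r0:1,r1:Mul2,r2:Add2,r3:9
c6: CDB Mul1=49; issue MUL r0<-Mul1 | r0:Mul1,r1:Mul2,r2:Add2,r3:9
c7: CDB Mul2=4; issue ADD r3<-Add1 | r0:Mul1,r1:4,r2:Add2,r3:Add1
c8: CDB Add2=10; issue MUL r3<-Mul2 | r0:Mul1,r1:4,r2:10,r3:Mul2
c9: issue ADD r1<-Add2 | r0:Mul1,r1:Add2,r2:10,r3:Mul2
c10: stall | r0:Mul1,r1:Add2,r2:10,r3:Mul2
c11: CDB Mul1=16; stall | r0:16,r1:Add2,r2:10,r3:Mul2
c12: CDB Add2=20; issue SUB r2<-Add2 | r0:16,r1:20,r2:Add2,r3:Mul2
c13: stall | r0:16,r1:20,r2:Add2,r3:Mul2
c14: CDB Add1=32; issue ADD r2<-Add1 | r0:16,r1:20,r2:Add1,r3:Mul2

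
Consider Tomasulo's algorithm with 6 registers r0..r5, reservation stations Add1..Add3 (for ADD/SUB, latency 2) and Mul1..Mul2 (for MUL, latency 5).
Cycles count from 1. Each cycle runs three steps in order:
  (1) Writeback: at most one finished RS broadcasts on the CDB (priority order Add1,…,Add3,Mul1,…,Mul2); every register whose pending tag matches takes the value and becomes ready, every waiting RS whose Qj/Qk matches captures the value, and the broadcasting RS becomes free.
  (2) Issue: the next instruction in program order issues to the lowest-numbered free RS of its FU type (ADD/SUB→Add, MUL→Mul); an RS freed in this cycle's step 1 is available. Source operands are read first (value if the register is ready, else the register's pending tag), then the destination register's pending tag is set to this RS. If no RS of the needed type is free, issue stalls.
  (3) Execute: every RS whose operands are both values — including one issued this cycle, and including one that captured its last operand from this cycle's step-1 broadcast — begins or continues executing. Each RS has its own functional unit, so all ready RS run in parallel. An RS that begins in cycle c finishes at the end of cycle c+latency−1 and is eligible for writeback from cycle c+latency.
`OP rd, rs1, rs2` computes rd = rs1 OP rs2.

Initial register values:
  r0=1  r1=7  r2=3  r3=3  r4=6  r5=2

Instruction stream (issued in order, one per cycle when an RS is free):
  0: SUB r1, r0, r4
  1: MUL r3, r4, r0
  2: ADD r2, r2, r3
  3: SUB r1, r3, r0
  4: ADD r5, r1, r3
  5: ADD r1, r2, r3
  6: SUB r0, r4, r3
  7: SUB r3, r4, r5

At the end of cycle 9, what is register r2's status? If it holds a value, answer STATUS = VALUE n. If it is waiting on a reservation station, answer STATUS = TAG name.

  c1: issue SUB r1<-Add1  regs: r0:1,r1:Add1,r2:3,r3:3,r4:6,r5:2
  c2: issue MUL r3<-Mul1  regs: r0:1,r1:Add1,r2:3,r3:Mul1,r4:6,r5:2
  c3: CDB Add1=-5; issue ADD r2<-Add1  regs: r0:1,r1:-5,r2:Add1,r3:Mul1,r4:6,r5:2
  c4: issue SUB r1<-Add2  regs: r0:1,r1:Add2,r2:Add1,r3:Mul1,r4:6,r5:2
  c5: issue ADD r5<-Add3  regs: r0:1,r1:Add2,r2:Add1,r3:Mul1,r4:6,r5:Add3
  c6: stall  regs: r0:1,r1:Add2,r2:Add1,r3:Mul1,r4:6,r5:Add3
  c7: CDB Mul1=6; stall  regs: r0:1,r1:Add2,r2:Add1,r3:6,r4:6,r5:Add3
  c8: stall  regs: r0:1,r1:Add2,r2:Add1,r3:6,r4:6,r5:Add3
  c9: CDB Add1=9; issue ADD r1<-Add1  regs: r0:1,r1:Add1,r2:9,r3:6,r4:6,r5:Add3

STATUS = VALUE 9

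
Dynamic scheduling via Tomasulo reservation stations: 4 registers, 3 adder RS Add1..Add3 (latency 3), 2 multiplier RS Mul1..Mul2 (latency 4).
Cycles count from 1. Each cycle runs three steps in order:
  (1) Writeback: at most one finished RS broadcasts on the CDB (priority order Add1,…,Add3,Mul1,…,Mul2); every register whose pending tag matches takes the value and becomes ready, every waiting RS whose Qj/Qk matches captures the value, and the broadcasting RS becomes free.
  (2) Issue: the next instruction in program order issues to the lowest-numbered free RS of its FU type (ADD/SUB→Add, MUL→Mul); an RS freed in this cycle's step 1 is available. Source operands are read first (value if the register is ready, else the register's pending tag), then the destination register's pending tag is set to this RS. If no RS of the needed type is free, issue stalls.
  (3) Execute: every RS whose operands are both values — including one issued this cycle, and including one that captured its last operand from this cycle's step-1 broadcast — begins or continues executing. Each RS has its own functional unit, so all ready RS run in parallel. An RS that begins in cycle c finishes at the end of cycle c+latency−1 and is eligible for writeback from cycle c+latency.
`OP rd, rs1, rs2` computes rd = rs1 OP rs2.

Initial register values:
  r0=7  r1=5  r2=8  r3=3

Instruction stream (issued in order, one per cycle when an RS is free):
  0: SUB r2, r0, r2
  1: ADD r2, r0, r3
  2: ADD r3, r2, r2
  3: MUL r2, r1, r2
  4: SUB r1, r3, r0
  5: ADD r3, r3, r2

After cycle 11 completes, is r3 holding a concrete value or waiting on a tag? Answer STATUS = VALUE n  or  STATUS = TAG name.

cycle 1: issue SUB r2<-Add1 // r0:7,r1:5,r2:Add1,r3:3
cycle 2: issue ADD r2<-Add2 // r0:7,r1:5,r2:Add2,r3:3
cycle 3: issue ADD r3<-Add3 // r0:7,r1:5,r2:Add2,r3:Add3
cycle 4: CDB Add1=-1; issue MUL r2<-Mul1 // r0:7,r1:5,r2:Mul1,r3:Add3
cycle 5: CDB Add2=10; issue SUB r1<-Add1 // r0:7,r1:Add1,r2:Mul1,r3:Add3
cycle 6: issue ADD r3<-Add2 // r0:7,r1:Add1,r2:Mul1,r3:Add2
cycle 7: - // r0:7,r1:Add1,r2:Mul1,r3:Add2
cycle 8: CDB Add3=20 // r0:7,r1:Add1,r2:Mul1,r3:Add2
cycle 9: CDB Mul1=50 // r0:7,r1:Add1,r2:50,r3:Add2
cycle 10: - // r0:7,r1:Add1,r2:50,r3:Add2
cycle 11: CDB Add1=13 // r0:7,r1:13,r2:50,r3:Add2

STATUS = TAG Add2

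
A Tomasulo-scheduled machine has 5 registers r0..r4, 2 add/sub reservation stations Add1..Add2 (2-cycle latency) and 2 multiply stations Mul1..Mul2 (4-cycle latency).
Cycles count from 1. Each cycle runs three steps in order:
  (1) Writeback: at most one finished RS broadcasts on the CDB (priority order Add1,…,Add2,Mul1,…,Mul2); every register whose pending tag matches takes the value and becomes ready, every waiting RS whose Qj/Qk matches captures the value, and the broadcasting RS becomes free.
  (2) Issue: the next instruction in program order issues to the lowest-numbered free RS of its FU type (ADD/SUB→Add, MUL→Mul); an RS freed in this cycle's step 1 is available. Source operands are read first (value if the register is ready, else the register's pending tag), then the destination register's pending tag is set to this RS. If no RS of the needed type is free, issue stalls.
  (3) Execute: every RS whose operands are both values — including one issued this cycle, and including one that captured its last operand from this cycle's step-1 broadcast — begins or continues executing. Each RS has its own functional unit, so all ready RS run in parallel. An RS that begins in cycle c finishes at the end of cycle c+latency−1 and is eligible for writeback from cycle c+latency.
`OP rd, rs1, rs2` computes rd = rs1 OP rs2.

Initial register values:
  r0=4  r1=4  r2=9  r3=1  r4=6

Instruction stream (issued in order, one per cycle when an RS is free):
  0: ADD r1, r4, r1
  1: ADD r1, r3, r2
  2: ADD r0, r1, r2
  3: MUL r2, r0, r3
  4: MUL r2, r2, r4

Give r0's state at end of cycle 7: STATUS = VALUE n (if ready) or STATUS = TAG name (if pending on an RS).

c1: issue ADD r1<-Add1 | r0:4,r1:Add1,r2:9,r3:1,r4:6
c2: issue ADD r1<-Add2 | r0:4,r1:Add2,r2:9,r3:1,r4:6
c3: CDB Add1=10; issue ADD r0<-Add1 | r0:Add1,r1:Add2,r2:9,r3:1,r4:6
c4: CDB Add2=10; issue MUL r2<-Mul1 | r0:Add1,r1:10,r2:Mul1,r3:1,r4:6
c5: issue MUL r2<-Mul2 | r0:Add1,r1:10,r2:Mul2,r3:1,r4:6
c6: CDB Add1=19 | r0:19,r1:10,r2:Mul2,r3:1,r4:6
c7: - | r0:19,r1:10,r2:Mul2,r3:1,r4:6

STATUS = VALUE 19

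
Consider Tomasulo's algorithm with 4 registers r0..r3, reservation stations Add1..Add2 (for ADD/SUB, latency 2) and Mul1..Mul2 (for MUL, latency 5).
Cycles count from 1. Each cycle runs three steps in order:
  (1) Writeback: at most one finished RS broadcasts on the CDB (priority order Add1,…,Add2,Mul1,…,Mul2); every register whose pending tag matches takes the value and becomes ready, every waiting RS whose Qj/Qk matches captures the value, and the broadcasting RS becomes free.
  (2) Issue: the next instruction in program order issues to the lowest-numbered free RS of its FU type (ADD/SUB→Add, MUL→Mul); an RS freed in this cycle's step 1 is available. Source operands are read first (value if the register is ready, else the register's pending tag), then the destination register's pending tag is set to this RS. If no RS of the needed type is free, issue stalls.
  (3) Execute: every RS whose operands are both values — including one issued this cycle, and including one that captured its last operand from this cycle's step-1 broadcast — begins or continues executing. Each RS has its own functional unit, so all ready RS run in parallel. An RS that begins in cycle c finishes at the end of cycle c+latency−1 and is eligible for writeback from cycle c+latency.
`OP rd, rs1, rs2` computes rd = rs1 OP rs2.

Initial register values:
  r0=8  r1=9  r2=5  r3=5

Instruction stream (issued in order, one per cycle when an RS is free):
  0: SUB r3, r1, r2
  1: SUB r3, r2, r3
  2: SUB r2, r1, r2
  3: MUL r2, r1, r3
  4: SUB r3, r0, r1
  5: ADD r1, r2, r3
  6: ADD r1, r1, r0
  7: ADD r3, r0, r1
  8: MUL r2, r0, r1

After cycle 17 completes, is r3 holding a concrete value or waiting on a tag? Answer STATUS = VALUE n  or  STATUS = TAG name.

STATUS = VALUE 24

cycle 1: issue SUB r3<-Add1 // r0:8,r1:9,r2:5,r3:Add1
cycle 2: issue SUB r3<-Add2 // r0:8,r1:9,r2:5,r3:Add2
cycle 3: CDB Add1=4; issue SUB r2<-Add1 // r0:8,r1:9,r2:Add1,r3:Add2
cycle 4: issue MUL r2<-Mul1 // r0:8,r1:9,r2:Mul1,r3:Add2
cycle 5: CDB Add1=4; issue SUB r3<-Add1 // r0:8,r1:9,r2:Mul1,r3:Add1
cycle 6: CDB Add2=1; issue ADD r1<-Add2 // r0:8,r1:Add2,r2:Mul1,r3:Add1
cycle 7: CDB Add1=-1; issue ADD r1<-Add1 // r0:8,r1:Add1,r2:Mul1,r3:-1
cycle 8: stall // r0:8,r1:Add1,r2:Mul1,r3:-1
cycle 9: stall // r0:8,r1:Add1,r2:Mul1,r3:-1
cycle 10: stall // r0:8,r1:Add1,r2:Mul1,r3:-1
cycle 11: CDB Mul1=9; stall // r0:8,r1:Add1,r2:9,r3:-1
cycle 12: stall // r0:8,r1:Add1,r2:9,r3:-1
cycle 13: CDB Add2=8; issue ADD r3<-Add2 // r0:8,r1:Add1,r2:9,r3:Add2
cycle 14: issue MUL r2<-Mul1 // r0:8,r1:Add1,r2:Mul1,r3:Add2
cycle 15: CDB Add1=16 // r0:8,r1:16,r2:Mul1,r3:Add2
cycle 16: - // r0:8,r1:16,r2:Mul1,r3:Add2
cycle 17: CDB Add2=24 // r0:8,r1:16,r2:Mul1,r3:24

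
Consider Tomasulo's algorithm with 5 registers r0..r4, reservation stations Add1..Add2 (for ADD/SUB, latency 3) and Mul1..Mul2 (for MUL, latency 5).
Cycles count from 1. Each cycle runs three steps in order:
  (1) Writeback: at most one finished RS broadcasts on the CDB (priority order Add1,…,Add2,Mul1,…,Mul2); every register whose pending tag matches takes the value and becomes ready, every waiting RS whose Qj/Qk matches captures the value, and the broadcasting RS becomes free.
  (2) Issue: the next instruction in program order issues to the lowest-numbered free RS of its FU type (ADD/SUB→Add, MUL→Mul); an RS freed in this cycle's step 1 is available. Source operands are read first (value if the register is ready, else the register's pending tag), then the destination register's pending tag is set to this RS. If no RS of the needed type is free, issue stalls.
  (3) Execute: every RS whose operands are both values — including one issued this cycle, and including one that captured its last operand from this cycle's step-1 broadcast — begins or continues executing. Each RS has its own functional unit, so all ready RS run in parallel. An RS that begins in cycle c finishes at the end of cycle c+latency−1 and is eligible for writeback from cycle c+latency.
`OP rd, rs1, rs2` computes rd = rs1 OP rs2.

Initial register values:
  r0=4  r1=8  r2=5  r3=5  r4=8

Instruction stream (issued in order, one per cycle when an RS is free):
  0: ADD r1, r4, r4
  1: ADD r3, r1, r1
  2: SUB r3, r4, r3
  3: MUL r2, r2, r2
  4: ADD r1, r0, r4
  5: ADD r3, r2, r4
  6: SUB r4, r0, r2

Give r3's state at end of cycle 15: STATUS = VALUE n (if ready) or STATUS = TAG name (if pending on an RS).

STATUS = VALUE 33

  c1: issue ADD r1<-Add1  regs: r0:4,r1:Add1,r2:5,r3:5,r4:8
  c2: issue ADD r3<-Add2  regs: r0:4,r1:Add1,r2:5,r3:Add2,r4:8
  c3: stall  regs: r0:4,r1:Add1,r2:5,r3:Add2,r4:8
  c4: CDB Add1=16; issue SUB r3<-Add1  regs: r0:4,r1:16,r2:5,r3:Add1,r4:8
  c5: issue MUL r2<-Mul1  regs: r0:4,r1:16,r2:Mul1,r3:Add1,r4:8
  c6: stall  regs: r0:4,r1:16,r2:Mul1,r3:Add1,r4:8
  c7: CDB Add2=32; issue ADD r1<-Add2  regs: r0:4,r1:Add2,r2:Mul1,r3:Add1,r4:8
  c8: stall  regs: r0:4,r1:Add2,r2:Mul1,r3:Add1,r4:8
  c9: stall  regs: r0:4,r1:Add2,r2:Mul1,r3:Add1,r4:8
  c10: CDB Add1=-24; issue ADD r3<-Add1  regs: r0:4,r1:Add2,r2:Mul1,r3:Add1,r4:8
  c11: CDB Add2=12; issue SUB r4<-Add2  regs: r0:4,r1:12,r2:Mul1,r3:Add1,r4:Add2
  c12: CDB Mul1=25  regs: r0:4,r1:12,r2:25,r3:Add1,r4:Add2
  c13: -  regs: r0:4,r1:12,r2:25,r3:Add1,r4:Add2
  c14: -  regs: r0:4,r1:12,r2:25,r3:Add1,r4:Add2
  c15: CDB Add1=33  regs: r0:4,r1:12,r2:25,r3:33,r4:Add2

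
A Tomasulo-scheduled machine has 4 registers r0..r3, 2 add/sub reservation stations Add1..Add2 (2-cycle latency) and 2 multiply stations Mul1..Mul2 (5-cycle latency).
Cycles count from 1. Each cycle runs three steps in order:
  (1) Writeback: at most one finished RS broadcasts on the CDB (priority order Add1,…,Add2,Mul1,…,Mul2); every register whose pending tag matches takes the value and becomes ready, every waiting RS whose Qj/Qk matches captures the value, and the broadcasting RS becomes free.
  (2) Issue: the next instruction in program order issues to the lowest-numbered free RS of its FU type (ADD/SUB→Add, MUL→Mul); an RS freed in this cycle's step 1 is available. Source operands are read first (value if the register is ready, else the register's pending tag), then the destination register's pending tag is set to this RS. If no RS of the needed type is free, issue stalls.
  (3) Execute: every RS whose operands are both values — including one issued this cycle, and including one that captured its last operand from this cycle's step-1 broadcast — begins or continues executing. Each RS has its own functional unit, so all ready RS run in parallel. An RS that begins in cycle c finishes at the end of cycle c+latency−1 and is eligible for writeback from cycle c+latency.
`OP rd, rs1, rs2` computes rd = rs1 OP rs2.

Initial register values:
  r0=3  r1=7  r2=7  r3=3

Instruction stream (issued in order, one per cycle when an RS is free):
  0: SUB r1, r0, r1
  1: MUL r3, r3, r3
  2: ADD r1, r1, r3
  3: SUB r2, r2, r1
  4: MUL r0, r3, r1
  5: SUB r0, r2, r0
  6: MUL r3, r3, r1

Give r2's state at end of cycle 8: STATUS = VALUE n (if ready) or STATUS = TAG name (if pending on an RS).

cycle 1: issue SUB r1<-Add1 // r0:3,r1:Add1,r2:7,r3:3
cycle 2: issue MUL r3<-Mul1 // r0:3,r1:Add1,r2:7,r3:Mul1
cycle 3: CDB Add1=-4; issue ADD r1<-Add1 // r0:3,r1:Add1,r2:7,r3:Mul1
cycle 4: issue SUB r2<-Add2 // r0:3,r1:Add1,r2:Add2,r3:Mul1
cycle 5: issue MUL r0<-Mul2 // r0:Mul2,r1:Add1,r2:Add2,r3:Mul1
cycle 6: stall // r0:Mul2,r1:Add1,r2:Add2,r3:Mul1
cycle 7: CDB Mul1=9; stall // r0:Mul2,r1:Add1,r2:Add2,r3:9
cycle 8: stall // r0:Mul2,r1:Add1,r2:Add2,r3:9

STATUS = TAG Add2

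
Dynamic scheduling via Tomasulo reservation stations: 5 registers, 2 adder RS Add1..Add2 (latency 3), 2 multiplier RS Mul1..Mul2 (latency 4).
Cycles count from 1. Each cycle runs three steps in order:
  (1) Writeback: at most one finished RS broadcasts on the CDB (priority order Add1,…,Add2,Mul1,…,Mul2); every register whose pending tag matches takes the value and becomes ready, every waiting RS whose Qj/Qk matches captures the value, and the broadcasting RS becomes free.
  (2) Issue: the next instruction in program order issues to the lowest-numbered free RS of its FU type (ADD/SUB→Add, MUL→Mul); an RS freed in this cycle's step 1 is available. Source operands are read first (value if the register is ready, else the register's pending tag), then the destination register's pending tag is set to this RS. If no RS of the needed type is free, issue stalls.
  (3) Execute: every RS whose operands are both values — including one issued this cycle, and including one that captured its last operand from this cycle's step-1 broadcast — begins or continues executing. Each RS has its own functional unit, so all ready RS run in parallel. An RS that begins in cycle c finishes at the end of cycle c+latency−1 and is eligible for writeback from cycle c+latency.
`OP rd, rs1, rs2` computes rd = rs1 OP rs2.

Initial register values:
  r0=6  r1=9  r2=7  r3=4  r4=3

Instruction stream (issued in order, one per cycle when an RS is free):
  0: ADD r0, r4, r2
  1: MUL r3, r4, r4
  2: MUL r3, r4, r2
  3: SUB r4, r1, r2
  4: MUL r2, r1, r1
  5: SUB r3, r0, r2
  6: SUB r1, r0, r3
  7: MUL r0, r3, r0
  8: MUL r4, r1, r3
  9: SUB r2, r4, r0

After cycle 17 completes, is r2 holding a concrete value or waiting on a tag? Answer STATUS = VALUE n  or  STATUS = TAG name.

STATUS = TAG Add1

cycle 1: issue ADD r0<-Add1 // r0:Add1,r1:9,r2:7,r3:4,r4:3
cycle 2: issue MUL r3<-Mul1 // r0:Add1,r1:9,r2:7,r3:Mul1,r4:3
cycle 3: issue MUL r3<-Mul2 // r0:Add1,r1:9,r2:7,r3:Mul2,r4:3
cycle 4: CDB Add1=10; issue SUB r4<-Add1 // r0:10,r1:9,r2:7,r3:Mul2,r4:Add1
cycle 5: stall // r0:10,r1:9,r2:7,r3:Mul2,r4:Add1
cycle 6: CDB Mul1=9; issue MUL r2<-Mul1 // r0:10,r1:9,r2:Mul1,r3:Mul2,r4:Add1
cycle 7: CDB Add1=2; issue SUB r3<-Add1 // r0:10,r1:9,r2:Mul1,r3:Add1,r4:2
cycle 8: CDB Mul2=21; issue SUB r1<-Add2 // r0:10,r1:Add2,r2:Mul1,r3:Add1,r4:2
cycle 9: issue MUL r0<-Mul2 // r0:Mul2,r1:Add2,r2:Mul1,r3:Add1,r4:2
cycle 10: CDB Mul1=81; issue MUL r4<-Mul1 // r0:Mul2,r1:Add2,r2:81,r3:Add1,r4:Mul1
cycle 11: stall // r0:Mul2,r1:Add2,r2:81,r3:Add1,r4:Mul1
cycle 12: stall // r0:Mul2,r1:Add2,r2:81,r3:Add1,r4:Mul1
cycle 13: CDB Add1=-71; issue SUB r2<-Add1 // r0:Mul2,r1:Add2,r2:Add1,r3:-71,r4:Mul1
cycle 14: - // r0:Mul2,r1:Add2,r2:Add1,r3:-71,r4:Mul1
cycle 15: - // r0:Mul2,r1:Add2,r2:Add1,r3:-71,r4:Mul1
cycle 16: CDB Add2=81 // r0:Mul2,r1:81,r2:Add1,r3:-71,r4:Mul1
cycle 17: CDB Mul2=-710 // r0:-710,r1:81,r2:Add1,r3:-71,r4:Mul1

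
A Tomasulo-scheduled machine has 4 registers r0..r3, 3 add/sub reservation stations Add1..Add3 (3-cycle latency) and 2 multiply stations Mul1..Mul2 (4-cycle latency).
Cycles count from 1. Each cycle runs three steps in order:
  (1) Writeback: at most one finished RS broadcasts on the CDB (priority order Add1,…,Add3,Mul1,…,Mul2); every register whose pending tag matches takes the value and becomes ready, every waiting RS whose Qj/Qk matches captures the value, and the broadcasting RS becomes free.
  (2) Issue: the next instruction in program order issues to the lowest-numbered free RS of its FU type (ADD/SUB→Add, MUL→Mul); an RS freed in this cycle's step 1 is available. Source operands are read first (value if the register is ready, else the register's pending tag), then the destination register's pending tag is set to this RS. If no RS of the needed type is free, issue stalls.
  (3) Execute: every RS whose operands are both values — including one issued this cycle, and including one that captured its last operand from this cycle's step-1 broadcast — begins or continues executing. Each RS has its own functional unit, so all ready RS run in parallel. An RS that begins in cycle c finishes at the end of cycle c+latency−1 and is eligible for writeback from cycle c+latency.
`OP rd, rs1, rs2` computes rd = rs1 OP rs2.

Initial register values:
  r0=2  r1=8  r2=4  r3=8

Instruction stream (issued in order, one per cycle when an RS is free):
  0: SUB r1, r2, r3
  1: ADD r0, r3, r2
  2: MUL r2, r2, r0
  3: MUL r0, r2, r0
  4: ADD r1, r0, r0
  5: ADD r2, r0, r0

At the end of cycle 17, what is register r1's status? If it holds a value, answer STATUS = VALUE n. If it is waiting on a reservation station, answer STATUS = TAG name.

c1: issue SUB r1<-Add1 | r0:2,r1:Add1,r2:4,r3:8
c2: issue ADD r0<-Add2 | r0:Add2,r1:Add1,r2:4,r3:8
c3: issue MUL r2<-Mul1 | r0:Add2,r1:Add1,r2:Mul1,r3:8
c4: CDB Add1=-4; issue MUL r0<-Mul2 | r0:Mul2,r1:-4,r2:Mul1,r3:8
c5: CDB Add2=12; issue ADD r1<-Add1 | r0:Mul2,r1:Add1,r2:Mul1,r3:8
c6: issue ADD r2<-Add2 | r0:Mul2,r1:Add1,r2:Add2,r3:8
c7: - | r0:Mul2,r1:Add1,r2:Add2,r3:8
c8: - | r0:Mul2,r1:Add1,r2:Add2,r3:8
c9: CDB Mul1=48 | r0:Mul2,r1:Add1,r2:Add2,r3:8
c10: - | r0:Mul2,r1:Add1,r2:Add2,r3:8
c11: - | r0:Mul2,r1:Add1,r2:Add2,r3:8
c12: - | r0:Mul2,r1:Add1,r2:Add2,r3:8
c13: CDB Mul2=576 | r0:576,r1:Add1,r2:Add2,r3:8
c14: - | r0:576,r1:Add1,r2:Add2,r3:8
c15: - | r0:576,r1:Add1,r2:Add2,r3:8
c16: CDB Add1=1152 | r0:576,r1:1152,r2:Add2,r3:8
c17: CDB Add2=1152 | r0:576,r1:1152,r2:1152,r3:8

STATUS = VALUE 1152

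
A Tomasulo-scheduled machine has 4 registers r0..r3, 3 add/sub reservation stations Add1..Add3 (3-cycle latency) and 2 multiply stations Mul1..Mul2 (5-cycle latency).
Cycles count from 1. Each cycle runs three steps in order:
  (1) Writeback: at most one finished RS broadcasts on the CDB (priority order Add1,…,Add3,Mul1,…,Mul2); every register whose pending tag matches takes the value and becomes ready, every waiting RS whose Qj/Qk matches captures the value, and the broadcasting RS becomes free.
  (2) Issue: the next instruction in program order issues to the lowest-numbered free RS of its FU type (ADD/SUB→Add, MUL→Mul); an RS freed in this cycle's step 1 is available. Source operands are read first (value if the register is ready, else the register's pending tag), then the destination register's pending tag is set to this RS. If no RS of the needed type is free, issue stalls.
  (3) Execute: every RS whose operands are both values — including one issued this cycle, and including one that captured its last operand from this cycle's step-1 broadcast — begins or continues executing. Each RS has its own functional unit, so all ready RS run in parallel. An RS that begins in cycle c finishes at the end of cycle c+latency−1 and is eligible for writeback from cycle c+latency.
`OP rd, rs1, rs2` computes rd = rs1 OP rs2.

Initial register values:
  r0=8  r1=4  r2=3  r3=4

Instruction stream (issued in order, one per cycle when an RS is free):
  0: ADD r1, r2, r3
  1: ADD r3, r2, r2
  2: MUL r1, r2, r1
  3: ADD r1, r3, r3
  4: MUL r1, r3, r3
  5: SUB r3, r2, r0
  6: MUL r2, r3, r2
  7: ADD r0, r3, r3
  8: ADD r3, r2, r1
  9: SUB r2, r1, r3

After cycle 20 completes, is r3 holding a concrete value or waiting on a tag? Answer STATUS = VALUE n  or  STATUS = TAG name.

STATUS = VALUE 21

  c1: issue ADD r1<-Add1  regs: r0:8,r1:Add1,r2:3,r3:4
  c2: issue ADD r3<-Add2  regs: r0:8,r1:Add1,r2:3,r3:Add2
  c3: issue MUL r1<-Mul1  regs: r0:8,r1:Mul1,r2:3,r3:Add2
  c4: CDB Add1=7; issue ADD r1<-Add1  regs: r0:8,r1:Add1,r2:3,r3:Add2
  c5: CDB Add2=6; issue MUL r1<-Mul2  regs: r0:8,r1:Mul2,r2:3,r3:6
  c6: issue SUB r3<-Add2  regs: r0:8,r1:Mul2,r2:3,r3:Add2
  c7: stall  regs: r0:8,r1:Mul2,r2:3,r3:Add2
  c8: CDB Add1=12; stall  regs: r0:8,r1:Mul2,r2:3,r3:Add2
  c9: CDB Add2=-5; stall  regs: r0:8,r1:Mul2,r2:3,r3:-5
  c10: CDB Mul1=21; issue MUL r2<-Mul1  regs: r0:8,r1:Mul2,r2:Mul1,r3:-5
  c11: CDB Mul2=36; issue ADD r0<-Add1  regs: r0:Add1,r1:36,r2:Mul1,r3:-5
  c12: issue ADD r3<-Add2  regs: r0:Add1,r1:36,r2:Mul1,r3:Add2
  c13: issue SUB r2<-Add3  regs: r0:Add1,r1:36,r2:Add3,r3:Add2
  c14: CDB Add1=-10  regs: r0:-10,r1:36,r2:Add3,r3:Add2
  c15: CDB Mul1=-15  regs: r0:-10,r1:36,r2:Add3,r3:Add2
  c16: -  regs: r0:-10,r1:36,r2:Add3,r3:Add2
  c17: -  regs: r0:-10,r1:36,r2:Add3,r3:Add2
  c18: CDB Add2=21  regs: r0:-10,r1:36,r2:Add3,r3:21
  c19: -  regs: r0:-10,r1:36,r2:Add3,r3:21
  c20: -  regs: r0:-10,r1:36,r2:Add3,r3:21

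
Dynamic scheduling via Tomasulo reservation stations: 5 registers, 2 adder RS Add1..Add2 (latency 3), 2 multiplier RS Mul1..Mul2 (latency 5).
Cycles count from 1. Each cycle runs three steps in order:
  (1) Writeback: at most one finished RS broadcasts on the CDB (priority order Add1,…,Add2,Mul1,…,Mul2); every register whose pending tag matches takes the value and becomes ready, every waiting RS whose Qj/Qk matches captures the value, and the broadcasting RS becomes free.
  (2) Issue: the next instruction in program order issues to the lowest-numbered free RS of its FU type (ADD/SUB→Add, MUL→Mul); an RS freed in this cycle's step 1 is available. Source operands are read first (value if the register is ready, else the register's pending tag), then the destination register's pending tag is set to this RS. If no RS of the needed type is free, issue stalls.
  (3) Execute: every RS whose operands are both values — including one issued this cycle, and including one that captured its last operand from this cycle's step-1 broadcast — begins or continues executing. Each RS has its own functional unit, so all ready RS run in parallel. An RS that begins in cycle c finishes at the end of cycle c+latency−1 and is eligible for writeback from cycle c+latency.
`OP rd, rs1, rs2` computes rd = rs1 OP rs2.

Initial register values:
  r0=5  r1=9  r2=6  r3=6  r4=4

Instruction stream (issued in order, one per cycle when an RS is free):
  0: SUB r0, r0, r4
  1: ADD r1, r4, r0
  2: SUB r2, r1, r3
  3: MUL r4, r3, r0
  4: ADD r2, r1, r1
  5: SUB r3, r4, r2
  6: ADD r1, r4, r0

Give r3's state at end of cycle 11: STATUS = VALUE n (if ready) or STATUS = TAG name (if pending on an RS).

c1: issue SUB r0<-Add1 | r0:Add1,r1:9,r2:6,r3:6,r4:4
c2: issue ADD r1<-Add2 | r0:Add1,r1:Add2,r2:6,r3:6,r4:4
c3: stall | r0:Add1,r1:Add2,r2:6,r3:6,r4:4
c4: CDB Add1=1; issue SUB r2<-Add1 | r0:1,r1:Add2,r2:Add1,r3:6,r4:4
c5: issue MUL r4<-Mul1 | r0:1,r1:Add2,r2:Add1,r3:6,r4:Mul1
c6: stall | r0:1,r1:Add2,r2:Add1,r3:6,r4:Mul1
c7: CDB Add2=5; issue ADD r2<-Add2 | r0:1,r1:5,r2:Add2,r3:6,r4:Mul1
c8: stall | r0:1,r1:5,r2:Add2,r3:6,r4:Mul1
c9: stall | r0:1,r1:5,r2:Add2,r3:6,r4:Mul1
c10: CDB Add1=-1; issue SUB r3<-Add1 | r0:1,r1:5,r2:Add2,r3:Add1,r4:Mul1
c11: CDB Add2=10; issue ADD r1<-Add2 | r0:1,r1:Add2,r2:10,r3:Add1,r4:Mul1

STATUS = TAG Add1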